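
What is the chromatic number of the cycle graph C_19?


An odd cycle cannot be 2-colored: alternating two colors around the cycle returns to the start with a conflict.
Since 19 is odd, three colors are required (and three suffice).
Chromatic number = 3.

3


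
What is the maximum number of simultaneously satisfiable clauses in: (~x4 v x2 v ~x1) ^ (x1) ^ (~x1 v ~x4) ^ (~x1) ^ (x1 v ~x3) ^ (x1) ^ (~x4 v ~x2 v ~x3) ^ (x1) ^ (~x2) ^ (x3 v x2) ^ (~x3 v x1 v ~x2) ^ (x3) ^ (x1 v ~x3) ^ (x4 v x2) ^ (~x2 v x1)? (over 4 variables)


Enumerate all 16 truth assignments.
For each, count how many of the 15 clauses are satisfied.
The formula is not fully satisfiable, so the maximum is below 15.
Maximum simultaneously satisfiable clauses = 13.

13


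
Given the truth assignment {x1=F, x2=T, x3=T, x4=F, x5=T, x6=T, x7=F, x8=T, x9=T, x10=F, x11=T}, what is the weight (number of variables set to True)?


The weight is the number of variables assigned True.
True variables: x2, x3, x5, x6, x8, x9, x11.
Weight = 7.

7


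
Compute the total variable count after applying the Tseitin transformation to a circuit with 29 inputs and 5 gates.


The Tseitin transformation introduces one auxiliary variable per gate.
Total variables = inputs + gates = 29 + 5 = 34.

34


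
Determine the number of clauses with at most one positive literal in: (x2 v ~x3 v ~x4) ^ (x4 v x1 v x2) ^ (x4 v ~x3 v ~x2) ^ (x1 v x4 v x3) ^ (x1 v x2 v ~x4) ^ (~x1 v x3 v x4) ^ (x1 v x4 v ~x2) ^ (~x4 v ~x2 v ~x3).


A Horn clause has at most one positive literal.
Clause 1: 1 positive lit(s) -> Horn
Clause 2: 3 positive lit(s) -> not Horn
Clause 3: 1 positive lit(s) -> Horn
Clause 4: 3 positive lit(s) -> not Horn
Clause 5: 2 positive lit(s) -> not Horn
Clause 6: 2 positive lit(s) -> not Horn
Clause 7: 2 positive lit(s) -> not Horn
Clause 8: 0 positive lit(s) -> Horn
Total Horn clauses = 3.

3


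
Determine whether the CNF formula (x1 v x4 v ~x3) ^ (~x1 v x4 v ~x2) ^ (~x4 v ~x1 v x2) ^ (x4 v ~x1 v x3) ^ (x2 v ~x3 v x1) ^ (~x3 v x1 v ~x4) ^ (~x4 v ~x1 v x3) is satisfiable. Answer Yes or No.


Check all 16 possible truth assignments.
Number of satisfying assignments found: 6.
The formula is satisfiable.

Yes


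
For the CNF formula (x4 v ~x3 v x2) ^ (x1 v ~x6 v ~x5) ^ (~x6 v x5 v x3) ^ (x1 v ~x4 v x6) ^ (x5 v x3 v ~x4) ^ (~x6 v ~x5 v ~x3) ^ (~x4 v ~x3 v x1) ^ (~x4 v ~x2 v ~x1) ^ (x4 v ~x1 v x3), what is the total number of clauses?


Each group enclosed in parentheses joined by ^ is one clause.
Counting the conjuncts: 9 clauses.

9


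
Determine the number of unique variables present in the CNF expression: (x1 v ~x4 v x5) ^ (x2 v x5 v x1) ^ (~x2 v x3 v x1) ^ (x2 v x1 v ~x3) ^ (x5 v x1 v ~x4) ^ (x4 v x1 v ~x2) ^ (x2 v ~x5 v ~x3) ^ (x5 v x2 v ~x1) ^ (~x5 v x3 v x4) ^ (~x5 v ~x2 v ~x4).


Identify each distinct variable in the formula.
Variables found: x1, x2, x3, x4, x5.
Total distinct variables = 5.

5


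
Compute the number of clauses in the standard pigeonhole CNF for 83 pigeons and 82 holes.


The PHP encoding has two parts:
1) At-least-one-hole clauses: 83 (one per pigeon, each with 82 literals).
2) At-most-one-pigeon-per-hole clauses: 82 holes * C(83,2) = 82 * 3403 = 279046.
Total clauses = 83 + 279046 = 279129.

279129


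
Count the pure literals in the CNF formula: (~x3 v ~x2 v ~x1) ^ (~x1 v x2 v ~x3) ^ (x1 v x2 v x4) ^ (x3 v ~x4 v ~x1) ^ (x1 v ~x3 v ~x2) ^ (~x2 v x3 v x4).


A pure literal appears in only one polarity across all clauses.
No pure literals found.
Count = 0.

0


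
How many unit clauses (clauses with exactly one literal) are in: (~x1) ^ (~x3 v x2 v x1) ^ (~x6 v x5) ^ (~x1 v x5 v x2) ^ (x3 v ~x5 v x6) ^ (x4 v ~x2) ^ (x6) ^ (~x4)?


A unit clause contains exactly one literal.
Unit clauses found: (~x1), (x6), (~x4).
Count = 3.

3


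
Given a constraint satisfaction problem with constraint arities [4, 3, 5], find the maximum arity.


The arities are: 4, 3, 5.
Scan for the maximum value.
Maximum arity = 5.

5


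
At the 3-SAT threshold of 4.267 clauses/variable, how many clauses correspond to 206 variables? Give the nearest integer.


The 3-SAT phase transition occurs at approximately 4.267 clauses per variable.
m = 4.267 * 206 = 879.002.
Rounded to nearest integer: 879.

879


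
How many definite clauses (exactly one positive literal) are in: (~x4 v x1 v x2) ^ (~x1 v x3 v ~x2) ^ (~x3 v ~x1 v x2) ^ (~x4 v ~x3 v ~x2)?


A definite clause has exactly one positive literal.
Clause 1: 2 positive -> not definite
Clause 2: 1 positive -> definite
Clause 3: 1 positive -> definite
Clause 4: 0 positive -> not definite
Definite clause count = 2.

2


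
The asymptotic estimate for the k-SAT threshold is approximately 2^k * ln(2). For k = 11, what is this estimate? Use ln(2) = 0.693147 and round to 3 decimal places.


Using the asymptotic formula: threshold ~ 2^k * ln(2).
2^11 = 2048.
2048 * 0.693147 = 1419.565.

1419.565


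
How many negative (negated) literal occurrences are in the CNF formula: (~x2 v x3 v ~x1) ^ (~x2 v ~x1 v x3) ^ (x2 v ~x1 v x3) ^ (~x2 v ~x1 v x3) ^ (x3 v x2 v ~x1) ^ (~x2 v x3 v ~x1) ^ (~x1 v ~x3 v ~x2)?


Scan each clause for negated literals.
Clause 1: 2 negative; Clause 2: 2 negative; Clause 3: 1 negative; Clause 4: 2 negative; Clause 5: 1 negative; Clause 6: 2 negative; Clause 7: 3 negative.
Total negative literal occurrences = 13.

13


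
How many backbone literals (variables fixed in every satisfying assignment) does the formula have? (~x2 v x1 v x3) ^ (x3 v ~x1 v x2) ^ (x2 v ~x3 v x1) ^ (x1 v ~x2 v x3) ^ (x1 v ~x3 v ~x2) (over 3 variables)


Find all satisfying assignments: 4 model(s).
Check which variables have the same value in every model.
No variable is fixed across all models.
Backbone size = 0.

0


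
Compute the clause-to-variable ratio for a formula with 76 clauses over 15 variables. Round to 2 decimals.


Clause-to-variable ratio = clauses / variables.
76 / 15 = 5.07.

5.07


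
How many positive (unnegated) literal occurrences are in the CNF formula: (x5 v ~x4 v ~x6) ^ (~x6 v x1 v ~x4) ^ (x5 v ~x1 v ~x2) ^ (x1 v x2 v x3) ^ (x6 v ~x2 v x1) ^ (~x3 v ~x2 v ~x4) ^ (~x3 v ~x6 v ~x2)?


Scan each clause for unnegated literals.
Clause 1: 1 positive; Clause 2: 1 positive; Clause 3: 1 positive; Clause 4: 3 positive; Clause 5: 2 positive; Clause 6: 0 positive; Clause 7: 0 positive.
Total positive literal occurrences = 8.

8


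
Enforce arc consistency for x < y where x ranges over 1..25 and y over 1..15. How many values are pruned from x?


For the constraint x < y, x needs a supporting value in y's domain.
x can be at most 14 (one less than y's maximum).
Valid x values from domain: 14 out of 25.
Pruned = 25 - 14 = 11.

11


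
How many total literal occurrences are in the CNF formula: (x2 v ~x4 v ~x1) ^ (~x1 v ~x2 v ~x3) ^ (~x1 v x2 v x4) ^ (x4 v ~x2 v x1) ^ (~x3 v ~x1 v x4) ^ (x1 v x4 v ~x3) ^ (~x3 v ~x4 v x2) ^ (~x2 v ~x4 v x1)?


Clause lengths: 3, 3, 3, 3, 3, 3, 3, 3.
Sum = 3 + 3 + 3 + 3 + 3 + 3 + 3 + 3 = 24.

24


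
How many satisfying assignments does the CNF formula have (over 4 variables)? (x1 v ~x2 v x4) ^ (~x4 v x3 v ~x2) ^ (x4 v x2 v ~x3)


Enumerate all 16 truth assignments over 4 variables.
Test each against every clause.
Satisfying assignments found: 10.

10


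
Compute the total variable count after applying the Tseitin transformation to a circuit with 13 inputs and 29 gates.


The Tseitin transformation introduces one auxiliary variable per gate.
Total variables = inputs + gates = 13 + 29 = 42.

42


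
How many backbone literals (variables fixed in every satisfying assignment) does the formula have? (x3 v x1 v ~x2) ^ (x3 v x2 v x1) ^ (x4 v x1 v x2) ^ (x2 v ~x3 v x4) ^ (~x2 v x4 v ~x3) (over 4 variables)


Find all satisfying assignments: 8 model(s).
Check which variables have the same value in every model.
No variable is fixed across all models.
Backbone size = 0.

0


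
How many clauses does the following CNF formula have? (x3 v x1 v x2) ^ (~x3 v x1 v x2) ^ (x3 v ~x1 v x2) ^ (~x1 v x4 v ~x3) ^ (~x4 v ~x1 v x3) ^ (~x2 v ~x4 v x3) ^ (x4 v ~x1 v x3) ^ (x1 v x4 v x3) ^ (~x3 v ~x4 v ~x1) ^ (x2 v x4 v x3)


Each group enclosed in parentheses joined by ^ is one clause.
Counting the conjuncts: 10 clauses.

10


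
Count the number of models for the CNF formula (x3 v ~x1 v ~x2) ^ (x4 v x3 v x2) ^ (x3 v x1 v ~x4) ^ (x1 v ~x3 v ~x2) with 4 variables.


Enumerate all 16 truth assignments over 4 variables.
Test each against every clause.
Satisfying assignments found: 8.

8


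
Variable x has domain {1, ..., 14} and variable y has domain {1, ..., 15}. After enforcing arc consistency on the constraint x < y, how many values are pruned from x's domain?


For the constraint x < y, x needs a supporting value in y's domain.
x can be at most 14 (one less than y's maximum).
Valid x values from domain: 14 out of 14.
Pruned = 14 - 14 = 0.

0


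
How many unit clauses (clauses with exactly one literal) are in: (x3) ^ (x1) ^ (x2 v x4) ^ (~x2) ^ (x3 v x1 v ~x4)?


A unit clause contains exactly one literal.
Unit clauses found: (x3), (x1), (~x2).
Count = 3.

3


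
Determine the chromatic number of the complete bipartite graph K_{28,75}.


K_{28,75} is bipartite by definition: the two parts are independent sets, with every edge crossing between them.
Color all vertices in one part with color 1 and all vertices in the other part with color 2.
Since the graph has at least one edge, one color does not suffice.
Chromatic number = 2.

2


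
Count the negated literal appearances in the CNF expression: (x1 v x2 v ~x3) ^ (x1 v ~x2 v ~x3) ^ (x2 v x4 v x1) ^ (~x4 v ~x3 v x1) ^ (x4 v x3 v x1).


Scan each clause for negated literals.
Clause 1: 1 negative; Clause 2: 2 negative; Clause 3: 0 negative; Clause 4: 2 negative; Clause 5: 0 negative.
Total negative literal occurrences = 5.

5


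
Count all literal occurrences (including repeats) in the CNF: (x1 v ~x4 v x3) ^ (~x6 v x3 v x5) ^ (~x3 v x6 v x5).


Clause lengths: 3, 3, 3.
Sum = 3 + 3 + 3 = 9.

9


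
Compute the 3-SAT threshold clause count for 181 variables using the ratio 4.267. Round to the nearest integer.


The 3-SAT phase transition occurs at approximately 4.267 clauses per variable.
m = 4.267 * 181 = 772.327.
Rounded to nearest integer: 772.

772


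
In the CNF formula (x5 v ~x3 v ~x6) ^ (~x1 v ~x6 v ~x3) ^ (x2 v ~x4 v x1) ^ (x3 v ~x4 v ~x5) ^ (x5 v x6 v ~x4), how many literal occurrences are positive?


Scan each clause for unnegated literals.
Clause 1: 1 positive; Clause 2: 0 positive; Clause 3: 2 positive; Clause 4: 1 positive; Clause 5: 2 positive.
Total positive literal occurrences = 6.

6


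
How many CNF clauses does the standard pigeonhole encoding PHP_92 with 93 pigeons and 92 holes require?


The PHP encoding has two parts:
1) At-least-one-hole clauses: 93 (one per pigeon, each with 92 literals).
2) At-most-one-pigeon-per-hole clauses: 92 holes * C(93,2) = 92 * 4278 = 393576.
Total clauses = 93 + 393576 = 393669.

393669


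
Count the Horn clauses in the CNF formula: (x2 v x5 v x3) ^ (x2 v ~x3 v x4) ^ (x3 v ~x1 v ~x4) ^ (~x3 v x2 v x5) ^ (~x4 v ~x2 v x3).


A Horn clause has at most one positive literal.
Clause 1: 3 positive lit(s) -> not Horn
Clause 2: 2 positive lit(s) -> not Horn
Clause 3: 1 positive lit(s) -> Horn
Clause 4: 2 positive lit(s) -> not Horn
Clause 5: 1 positive lit(s) -> Horn
Total Horn clauses = 2.

2


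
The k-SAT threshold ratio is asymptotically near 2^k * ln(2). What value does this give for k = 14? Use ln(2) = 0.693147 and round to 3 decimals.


Using the asymptotic formula: threshold ~ 2^k * ln(2).
2^14 = 16384.
16384 * 0.693147 = 11356.52.

11356.52


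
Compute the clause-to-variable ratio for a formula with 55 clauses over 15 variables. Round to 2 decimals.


Clause-to-variable ratio = clauses / variables.
55 / 15 = 3.67.

3.67


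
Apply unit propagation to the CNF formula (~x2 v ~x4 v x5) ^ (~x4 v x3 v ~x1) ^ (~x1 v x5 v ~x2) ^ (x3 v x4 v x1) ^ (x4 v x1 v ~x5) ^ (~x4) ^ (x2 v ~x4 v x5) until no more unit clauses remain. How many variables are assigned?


Unit propagation repeatedly assigns the literal in any unit clause, then simplifies.
Assignments in order: x4 = F.
No further unit clauses remain.
Total variables assigned = 1.

1


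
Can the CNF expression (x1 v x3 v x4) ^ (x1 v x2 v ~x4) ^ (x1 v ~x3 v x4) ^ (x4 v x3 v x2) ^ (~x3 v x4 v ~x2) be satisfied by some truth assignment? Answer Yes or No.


Check all 16 possible truth assignments.
Number of satisfying assignments found: 8.
The formula is satisfiable.

Yes


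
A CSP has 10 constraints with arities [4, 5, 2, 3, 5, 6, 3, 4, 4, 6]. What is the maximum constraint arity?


The arities are: 4, 5, 2, 3, 5, 6, 3, 4, 4, 6.
Scan for the maximum value.
Maximum arity = 6.

6


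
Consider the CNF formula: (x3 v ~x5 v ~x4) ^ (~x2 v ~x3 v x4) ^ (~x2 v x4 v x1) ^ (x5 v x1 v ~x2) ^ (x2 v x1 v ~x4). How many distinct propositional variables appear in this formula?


Identify each distinct variable in the formula.
Variables found: x1, x2, x3, x4, x5.
Total distinct variables = 5.

5


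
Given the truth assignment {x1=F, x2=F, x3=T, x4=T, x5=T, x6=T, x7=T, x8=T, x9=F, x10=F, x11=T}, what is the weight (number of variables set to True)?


The weight is the number of variables assigned True.
True variables: x3, x4, x5, x6, x7, x8, x11.
Weight = 7.

7


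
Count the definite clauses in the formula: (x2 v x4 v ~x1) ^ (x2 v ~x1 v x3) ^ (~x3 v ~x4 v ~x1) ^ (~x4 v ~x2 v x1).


A definite clause has exactly one positive literal.
Clause 1: 2 positive -> not definite
Clause 2: 2 positive -> not definite
Clause 3: 0 positive -> not definite
Clause 4: 1 positive -> definite
Definite clause count = 1.

1


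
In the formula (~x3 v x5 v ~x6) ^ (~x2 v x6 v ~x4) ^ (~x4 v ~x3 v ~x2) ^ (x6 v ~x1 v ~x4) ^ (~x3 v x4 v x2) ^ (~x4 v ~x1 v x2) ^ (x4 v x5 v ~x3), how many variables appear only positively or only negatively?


A pure literal appears in only one polarity across all clauses.
Pure literals: x1 (negative only), x3 (negative only), x5 (positive only).
Count = 3.

3


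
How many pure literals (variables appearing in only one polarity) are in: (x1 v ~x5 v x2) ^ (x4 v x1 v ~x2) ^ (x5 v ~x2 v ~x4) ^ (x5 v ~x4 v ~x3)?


A pure literal appears in only one polarity across all clauses.
Pure literals: x1 (positive only), x3 (negative only).
Count = 2.

2


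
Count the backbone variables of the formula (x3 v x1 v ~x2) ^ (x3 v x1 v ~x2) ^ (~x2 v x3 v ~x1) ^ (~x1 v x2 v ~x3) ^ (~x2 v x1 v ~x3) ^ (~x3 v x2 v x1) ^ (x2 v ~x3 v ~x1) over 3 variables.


Find all satisfying assignments: 3 model(s).
Check which variables have the same value in every model.
No variable is fixed across all models.
Backbone size = 0.

0


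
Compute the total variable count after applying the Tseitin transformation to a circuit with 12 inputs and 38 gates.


The Tseitin transformation introduces one auxiliary variable per gate.
Total variables = inputs + gates = 12 + 38 = 50.

50


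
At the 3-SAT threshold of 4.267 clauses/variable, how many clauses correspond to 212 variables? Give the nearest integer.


The 3-SAT phase transition occurs at approximately 4.267 clauses per variable.
m = 4.267 * 212 = 904.604.
Rounded to nearest integer: 905.

905


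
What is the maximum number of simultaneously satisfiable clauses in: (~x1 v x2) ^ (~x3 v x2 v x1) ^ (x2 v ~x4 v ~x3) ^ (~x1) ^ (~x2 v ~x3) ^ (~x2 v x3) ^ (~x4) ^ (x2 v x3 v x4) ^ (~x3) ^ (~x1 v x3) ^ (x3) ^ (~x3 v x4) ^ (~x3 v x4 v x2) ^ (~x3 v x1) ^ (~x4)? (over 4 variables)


Enumerate all 16 truth assignments.
For each, count how many of the 15 clauses are satisfied.
The formula is not fully satisfiable, so the maximum is below 15.
Maximum simultaneously satisfiable clauses = 13.

13


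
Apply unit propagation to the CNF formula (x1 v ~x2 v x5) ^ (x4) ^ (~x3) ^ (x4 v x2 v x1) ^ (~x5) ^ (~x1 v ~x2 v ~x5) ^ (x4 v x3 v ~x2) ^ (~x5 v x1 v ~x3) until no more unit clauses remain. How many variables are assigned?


Unit propagation repeatedly assigns the literal in any unit clause, then simplifies.
Assignments in order: x4 = T, x3 = F, x5 = F.
No further unit clauses remain.
Total variables assigned = 3.

3


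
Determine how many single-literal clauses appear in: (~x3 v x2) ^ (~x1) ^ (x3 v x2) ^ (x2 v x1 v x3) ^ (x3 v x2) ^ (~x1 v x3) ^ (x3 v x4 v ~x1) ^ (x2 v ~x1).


A unit clause contains exactly one literal.
Unit clauses found: (~x1).
Count = 1.

1


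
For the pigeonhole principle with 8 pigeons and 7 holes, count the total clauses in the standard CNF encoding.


The PHP encoding has two parts:
1) At-least-one-hole clauses: 8 (one per pigeon, each with 7 literals).
2) At-most-one-pigeon-per-hole clauses: 7 holes * C(8,2) = 7 * 28 = 196.
Total clauses = 8 + 196 = 204.

204


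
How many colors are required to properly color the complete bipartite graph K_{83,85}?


K_{83,85} is bipartite by definition: the two parts are independent sets, with every edge crossing between them.
Color all vertices in one part with color 1 and all vertices in the other part with color 2.
Since the graph has at least one edge, one color does not suffice.
Chromatic number = 2.

2


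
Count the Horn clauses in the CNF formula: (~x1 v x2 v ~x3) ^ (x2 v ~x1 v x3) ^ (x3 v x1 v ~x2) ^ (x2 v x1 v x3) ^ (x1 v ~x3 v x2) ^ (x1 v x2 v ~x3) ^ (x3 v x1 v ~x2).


A Horn clause has at most one positive literal.
Clause 1: 1 positive lit(s) -> Horn
Clause 2: 2 positive lit(s) -> not Horn
Clause 3: 2 positive lit(s) -> not Horn
Clause 4: 3 positive lit(s) -> not Horn
Clause 5: 2 positive lit(s) -> not Horn
Clause 6: 2 positive lit(s) -> not Horn
Clause 7: 2 positive lit(s) -> not Horn
Total Horn clauses = 1.

1


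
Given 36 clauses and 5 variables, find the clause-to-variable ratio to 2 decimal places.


Clause-to-variable ratio = clauses / variables.
36 / 5 = 7.2.

7.2


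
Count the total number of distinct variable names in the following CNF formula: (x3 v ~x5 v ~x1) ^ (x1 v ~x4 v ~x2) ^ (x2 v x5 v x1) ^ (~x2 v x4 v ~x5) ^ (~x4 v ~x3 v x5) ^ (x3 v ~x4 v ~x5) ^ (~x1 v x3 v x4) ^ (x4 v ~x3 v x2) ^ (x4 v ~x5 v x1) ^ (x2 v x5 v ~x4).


Identify each distinct variable in the formula.
Variables found: x1, x2, x3, x4, x5.
Total distinct variables = 5.

5


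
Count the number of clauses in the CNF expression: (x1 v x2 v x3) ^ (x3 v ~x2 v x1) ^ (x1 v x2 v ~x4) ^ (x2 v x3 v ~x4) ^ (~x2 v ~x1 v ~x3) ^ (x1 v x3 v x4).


Each group enclosed in parentheses joined by ^ is one clause.
Counting the conjuncts: 6 clauses.

6


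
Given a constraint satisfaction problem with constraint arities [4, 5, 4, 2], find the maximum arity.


The arities are: 4, 5, 4, 2.
Scan for the maximum value.
Maximum arity = 5.

5


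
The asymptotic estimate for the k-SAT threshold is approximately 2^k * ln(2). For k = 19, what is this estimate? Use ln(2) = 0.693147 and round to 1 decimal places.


Using the asymptotic formula: threshold ~ 2^k * ln(2).
2^19 = 524288.
524288 * 0.693147 = 363408.7.

363408.7


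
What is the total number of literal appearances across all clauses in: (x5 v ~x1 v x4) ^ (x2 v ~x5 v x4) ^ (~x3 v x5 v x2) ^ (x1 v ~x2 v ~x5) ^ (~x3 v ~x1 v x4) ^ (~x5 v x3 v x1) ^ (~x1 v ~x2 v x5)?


Clause lengths: 3, 3, 3, 3, 3, 3, 3.
Sum = 3 + 3 + 3 + 3 + 3 + 3 + 3 = 21.

21


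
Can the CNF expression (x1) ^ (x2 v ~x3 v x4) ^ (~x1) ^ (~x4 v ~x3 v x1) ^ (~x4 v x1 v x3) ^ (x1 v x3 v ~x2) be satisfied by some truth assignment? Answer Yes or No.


Check all 16 possible truth assignments.
Number of satisfying assignments found: 0.
The formula is unsatisfiable.

No


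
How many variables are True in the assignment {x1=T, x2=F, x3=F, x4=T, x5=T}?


The weight is the number of variables assigned True.
True variables: x1, x4, x5.
Weight = 3.

3


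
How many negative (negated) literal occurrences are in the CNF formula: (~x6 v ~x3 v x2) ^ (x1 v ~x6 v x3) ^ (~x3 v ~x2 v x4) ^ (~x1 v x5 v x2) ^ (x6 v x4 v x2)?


Scan each clause for negated literals.
Clause 1: 2 negative; Clause 2: 1 negative; Clause 3: 2 negative; Clause 4: 1 negative; Clause 5: 0 negative.
Total negative literal occurrences = 6.

6


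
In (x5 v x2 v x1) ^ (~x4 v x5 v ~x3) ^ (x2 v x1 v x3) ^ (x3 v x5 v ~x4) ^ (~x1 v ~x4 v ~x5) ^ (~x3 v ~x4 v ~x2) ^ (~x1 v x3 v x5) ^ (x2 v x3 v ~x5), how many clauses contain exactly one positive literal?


A definite clause has exactly one positive literal.
Clause 1: 3 positive -> not definite
Clause 2: 1 positive -> definite
Clause 3: 3 positive -> not definite
Clause 4: 2 positive -> not definite
Clause 5: 0 positive -> not definite
Clause 6: 0 positive -> not definite
Clause 7: 2 positive -> not definite
Clause 8: 2 positive -> not definite
Definite clause count = 1.

1


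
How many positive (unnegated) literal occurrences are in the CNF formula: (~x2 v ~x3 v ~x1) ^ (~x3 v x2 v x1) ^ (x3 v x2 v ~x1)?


Scan each clause for unnegated literals.
Clause 1: 0 positive; Clause 2: 2 positive; Clause 3: 2 positive.
Total positive literal occurrences = 4.

4


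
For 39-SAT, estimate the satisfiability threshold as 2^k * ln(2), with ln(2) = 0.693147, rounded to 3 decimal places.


Using the asymptotic formula: threshold ~ 2^k * ln(2).
2^39 = 549755813888.
549755813888 * 0.693147 = 381061593129.026.

381061593129.026


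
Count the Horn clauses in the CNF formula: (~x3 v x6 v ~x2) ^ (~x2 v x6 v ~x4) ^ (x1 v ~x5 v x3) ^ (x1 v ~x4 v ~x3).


A Horn clause has at most one positive literal.
Clause 1: 1 positive lit(s) -> Horn
Clause 2: 1 positive lit(s) -> Horn
Clause 3: 2 positive lit(s) -> not Horn
Clause 4: 1 positive lit(s) -> Horn
Total Horn clauses = 3.

3


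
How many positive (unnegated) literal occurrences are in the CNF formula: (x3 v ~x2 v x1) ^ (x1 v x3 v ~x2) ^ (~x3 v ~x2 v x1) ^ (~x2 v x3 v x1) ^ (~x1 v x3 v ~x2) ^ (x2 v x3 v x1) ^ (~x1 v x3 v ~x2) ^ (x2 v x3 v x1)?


Scan each clause for unnegated literals.
Clause 1: 2 positive; Clause 2: 2 positive; Clause 3: 1 positive; Clause 4: 2 positive; Clause 5: 1 positive; Clause 6: 3 positive; Clause 7: 1 positive; Clause 8: 3 positive.
Total positive literal occurrences = 15.

15


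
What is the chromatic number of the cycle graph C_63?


An odd cycle cannot be 2-colored: alternating two colors around the cycle returns to the start with a conflict.
Since 63 is odd, three colors are required (and three suffice).
Chromatic number = 3.

3


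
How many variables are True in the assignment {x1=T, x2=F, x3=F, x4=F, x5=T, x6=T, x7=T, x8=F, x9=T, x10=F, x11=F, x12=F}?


The weight is the number of variables assigned True.
True variables: x1, x5, x6, x7, x9.
Weight = 5.

5


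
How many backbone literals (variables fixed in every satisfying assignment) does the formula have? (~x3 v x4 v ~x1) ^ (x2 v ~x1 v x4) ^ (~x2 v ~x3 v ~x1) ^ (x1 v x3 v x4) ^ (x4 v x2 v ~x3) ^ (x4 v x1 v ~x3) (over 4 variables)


Find all satisfying assignments: 8 model(s).
Check which variables have the same value in every model.
No variable is fixed across all models.
Backbone size = 0.

0


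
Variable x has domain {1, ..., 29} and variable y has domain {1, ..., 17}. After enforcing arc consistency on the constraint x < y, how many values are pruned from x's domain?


For the constraint x < y, x needs a supporting value in y's domain.
x can be at most 16 (one less than y's maximum).
Valid x values from domain: 16 out of 29.
Pruned = 29 - 16 = 13.

13


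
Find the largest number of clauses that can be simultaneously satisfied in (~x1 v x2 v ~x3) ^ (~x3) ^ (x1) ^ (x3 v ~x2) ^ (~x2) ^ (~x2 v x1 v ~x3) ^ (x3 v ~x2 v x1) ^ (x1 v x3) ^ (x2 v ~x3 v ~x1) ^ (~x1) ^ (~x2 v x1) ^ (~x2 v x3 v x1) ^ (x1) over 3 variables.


Enumerate all 8 truth assignments.
For each, count how many of the 13 clauses are satisfied.
The formula is not fully satisfiable, so the maximum is below 13.
Maximum simultaneously satisfiable clauses = 12.

12


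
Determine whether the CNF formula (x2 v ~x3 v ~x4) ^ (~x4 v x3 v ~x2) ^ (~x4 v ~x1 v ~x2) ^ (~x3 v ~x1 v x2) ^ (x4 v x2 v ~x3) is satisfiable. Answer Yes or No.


Check all 16 possible truth assignments.
Number of satisfying assignments found: 9.
The formula is satisfiable.

Yes


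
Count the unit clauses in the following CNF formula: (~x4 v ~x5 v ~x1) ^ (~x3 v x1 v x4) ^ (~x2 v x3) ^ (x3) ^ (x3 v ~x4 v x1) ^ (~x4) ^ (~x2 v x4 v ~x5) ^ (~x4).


A unit clause contains exactly one literal.
Unit clauses found: (x3), (~x4), (~x4).
Count = 3.

3


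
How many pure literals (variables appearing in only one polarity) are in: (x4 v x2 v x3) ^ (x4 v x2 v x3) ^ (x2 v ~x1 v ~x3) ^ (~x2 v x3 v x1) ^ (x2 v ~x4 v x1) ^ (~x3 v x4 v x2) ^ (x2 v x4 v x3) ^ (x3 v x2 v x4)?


A pure literal appears in only one polarity across all clauses.
No pure literals found.
Count = 0.

0


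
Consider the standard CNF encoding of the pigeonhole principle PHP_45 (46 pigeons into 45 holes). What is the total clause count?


The PHP encoding has two parts:
1) At-least-one-hole clauses: 46 (one per pigeon, each with 45 literals).
2) At-most-one-pigeon-per-hole clauses: 45 holes * C(46,2) = 45 * 1035 = 46575.
Total clauses = 46 + 46575 = 46621.

46621


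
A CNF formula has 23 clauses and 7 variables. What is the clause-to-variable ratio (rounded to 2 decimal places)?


Clause-to-variable ratio = clauses / variables.
23 / 7 = 3.29.

3.29


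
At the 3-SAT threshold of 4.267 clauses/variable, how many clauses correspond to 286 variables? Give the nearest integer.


The 3-SAT phase transition occurs at approximately 4.267 clauses per variable.
m = 4.267 * 286 = 1220.362.
Rounded to nearest integer: 1220.

1220


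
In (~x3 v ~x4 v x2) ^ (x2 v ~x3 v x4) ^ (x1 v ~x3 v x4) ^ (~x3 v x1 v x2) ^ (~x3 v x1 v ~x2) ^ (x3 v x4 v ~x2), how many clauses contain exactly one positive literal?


A definite clause has exactly one positive literal.
Clause 1: 1 positive -> definite
Clause 2: 2 positive -> not definite
Clause 3: 2 positive -> not definite
Clause 4: 2 positive -> not definite
Clause 5: 1 positive -> definite
Clause 6: 2 positive -> not definite
Definite clause count = 2.

2


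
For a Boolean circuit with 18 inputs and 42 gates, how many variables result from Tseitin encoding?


The Tseitin transformation introduces one auxiliary variable per gate.
Total variables = inputs + gates = 18 + 42 = 60.

60


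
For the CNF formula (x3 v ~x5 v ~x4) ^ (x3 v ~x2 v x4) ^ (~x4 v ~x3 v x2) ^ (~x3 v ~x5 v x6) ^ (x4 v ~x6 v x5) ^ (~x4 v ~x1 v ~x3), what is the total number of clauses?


Each group enclosed in parentheses joined by ^ is one clause.
Counting the conjuncts: 6 clauses.

6


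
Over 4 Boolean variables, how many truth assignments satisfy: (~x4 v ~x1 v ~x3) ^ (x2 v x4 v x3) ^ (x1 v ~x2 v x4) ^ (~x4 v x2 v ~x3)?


Enumerate all 16 truth assignments over 4 variables.
Test each against every clause.
Satisfying assignments found: 9.

9


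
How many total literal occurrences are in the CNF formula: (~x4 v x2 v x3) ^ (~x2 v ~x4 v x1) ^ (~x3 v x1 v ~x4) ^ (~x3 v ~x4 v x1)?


Clause lengths: 3, 3, 3, 3.
Sum = 3 + 3 + 3 + 3 = 12.

12


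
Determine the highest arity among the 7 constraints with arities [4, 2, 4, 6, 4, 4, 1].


The arities are: 4, 2, 4, 6, 4, 4, 1.
Scan for the maximum value.
Maximum arity = 6.

6


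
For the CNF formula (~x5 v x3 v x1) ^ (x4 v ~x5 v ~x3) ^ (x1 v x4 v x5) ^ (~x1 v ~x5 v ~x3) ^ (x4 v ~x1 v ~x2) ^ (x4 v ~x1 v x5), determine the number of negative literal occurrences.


Scan each clause for negated literals.
Clause 1: 1 negative; Clause 2: 2 negative; Clause 3: 0 negative; Clause 4: 3 negative; Clause 5: 2 negative; Clause 6: 1 negative.
Total negative literal occurrences = 9.

9


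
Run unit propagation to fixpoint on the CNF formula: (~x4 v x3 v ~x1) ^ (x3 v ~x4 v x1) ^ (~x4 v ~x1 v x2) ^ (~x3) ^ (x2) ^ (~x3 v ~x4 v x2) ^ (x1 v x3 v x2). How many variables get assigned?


Unit propagation repeatedly assigns the literal in any unit clause, then simplifies.
Assignments in order: x3 = F, x2 = T.
No further unit clauses remain.
Total variables assigned = 2.

2


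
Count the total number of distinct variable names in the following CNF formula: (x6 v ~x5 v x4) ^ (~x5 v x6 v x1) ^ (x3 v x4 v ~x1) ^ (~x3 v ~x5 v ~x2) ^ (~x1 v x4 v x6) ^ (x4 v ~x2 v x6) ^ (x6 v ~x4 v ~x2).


Identify each distinct variable in the formula.
Variables found: x1, x2, x3, x4, x5, x6.
Total distinct variables = 6.

6


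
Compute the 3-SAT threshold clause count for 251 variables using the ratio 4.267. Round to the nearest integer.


The 3-SAT phase transition occurs at approximately 4.267 clauses per variable.
m = 4.267 * 251 = 1071.017.
Rounded to nearest integer: 1071.

1071


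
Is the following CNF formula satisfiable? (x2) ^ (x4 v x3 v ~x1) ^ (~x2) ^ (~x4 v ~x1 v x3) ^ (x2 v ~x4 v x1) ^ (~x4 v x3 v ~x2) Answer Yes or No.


Check all 16 possible truth assignments.
Number of satisfying assignments found: 0.
The formula is unsatisfiable.

No


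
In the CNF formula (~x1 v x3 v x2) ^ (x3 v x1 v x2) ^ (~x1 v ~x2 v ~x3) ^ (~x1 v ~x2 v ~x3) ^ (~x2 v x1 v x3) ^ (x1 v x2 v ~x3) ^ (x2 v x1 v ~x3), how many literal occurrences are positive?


Scan each clause for unnegated literals.
Clause 1: 2 positive; Clause 2: 3 positive; Clause 3: 0 positive; Clause 4: 0 positive; Clause 5: 2 positive; Clause 6: 2 positive; Clause 7: 2 positive.
Total positive literal occurrences = 11.

11


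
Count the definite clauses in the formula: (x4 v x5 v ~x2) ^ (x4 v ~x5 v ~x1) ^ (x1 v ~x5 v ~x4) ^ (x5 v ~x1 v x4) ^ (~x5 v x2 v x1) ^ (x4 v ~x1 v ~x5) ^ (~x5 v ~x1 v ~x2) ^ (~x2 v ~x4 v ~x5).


A definite clause has exactly one positive literal.
Clause 1: 2 positive -> not definite
Clause 2: 1 positive -> definite
Clause 3: 1 positive -> definite
Clause 4: 2 positive -> not definite
Clause 5: 2 positive -> not definite
Clause 6: 1 positive -> definite
Clause 7: 0 positive -> not definite
Clause 8: 0 positive -> not definite
Definite clause count = 3.

3


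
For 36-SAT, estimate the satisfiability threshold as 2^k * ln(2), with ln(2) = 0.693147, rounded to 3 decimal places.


Using the asymptotic formula: threshold ~ 2^k * ln(2).
2^36 = 68719476736.
68719476736 * 0.693147 = 47632699141.128.

47632699141.128


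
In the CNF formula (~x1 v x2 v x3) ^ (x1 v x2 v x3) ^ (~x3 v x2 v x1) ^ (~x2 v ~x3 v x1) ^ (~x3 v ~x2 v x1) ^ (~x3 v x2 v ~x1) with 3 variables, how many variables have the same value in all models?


Find all satisfying assignments: 3 model(s).
Check which variables have the same value in every model.
Fixed variables: x2=T.
Backbone size = 1.

1


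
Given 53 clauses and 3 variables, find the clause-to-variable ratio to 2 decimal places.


Clause-to-variable ratio = clauses / variables.
53 / 3 = 17.67.

17.67


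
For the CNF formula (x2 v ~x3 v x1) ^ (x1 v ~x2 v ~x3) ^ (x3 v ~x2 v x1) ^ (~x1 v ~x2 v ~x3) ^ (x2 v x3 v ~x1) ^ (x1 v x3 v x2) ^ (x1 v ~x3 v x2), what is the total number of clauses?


Each group enclosed in parentheses joined by ^ is one clause.
Counting the conjuncts: 7 clauses.

7


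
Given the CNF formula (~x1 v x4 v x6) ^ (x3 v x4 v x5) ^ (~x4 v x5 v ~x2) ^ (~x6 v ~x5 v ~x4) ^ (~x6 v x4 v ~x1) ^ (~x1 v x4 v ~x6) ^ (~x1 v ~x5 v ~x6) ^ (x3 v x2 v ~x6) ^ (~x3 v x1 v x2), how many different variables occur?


Identify each distinct variable in the formula.
Variables found: x1, x2, x3, x4, x5, x6.
Total distinct variables = 6.

6


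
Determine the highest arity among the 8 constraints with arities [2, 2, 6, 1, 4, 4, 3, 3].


The arities are: 2, 2, 6, 1, 4, 4, 3, 3.
Scan for the maximum value.
Maximum arity = 6.

6


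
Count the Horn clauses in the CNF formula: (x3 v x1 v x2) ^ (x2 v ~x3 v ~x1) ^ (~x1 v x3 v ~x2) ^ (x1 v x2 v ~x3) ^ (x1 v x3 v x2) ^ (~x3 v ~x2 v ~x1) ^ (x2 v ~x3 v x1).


A Horn clause has at most one positive literal.
Clause 1: 3 positive lit(s) -> not Horn
Clause 2: 1 positive lit(s) -> Horn
Clause 3: 1 positive lit(s) -> Horn
Clause 4: 2 positive lit(s) -> not Horn
Clause 5: 3 positive lit(s) -> not Horn
Clause 6: 0 positive lit(s) -> Horn
Clause 7: 2 positive lit(s) -> not Horn
Total Horn clauses = 3.

3


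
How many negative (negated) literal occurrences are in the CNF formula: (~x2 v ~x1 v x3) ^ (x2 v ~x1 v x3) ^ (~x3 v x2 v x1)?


Scan each clause for negated literals.
Clause 1: 2 negative; Clause 2: 1 negative; Clause 3: 1 negative.
Total negative literal occurrences = 4.

4


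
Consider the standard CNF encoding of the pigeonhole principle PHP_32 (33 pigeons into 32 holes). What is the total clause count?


The PHP encoding has two parts:
1) At-least-one-hole clauses: 33 (one per pigeon, each with 32 literals).
2) At-most-one-pigeon-per-hole clauses: 32 holes * C(33,2) = 32 * 528 = 16896.
Total clauses = 33 + 16896 = 16929.

16929


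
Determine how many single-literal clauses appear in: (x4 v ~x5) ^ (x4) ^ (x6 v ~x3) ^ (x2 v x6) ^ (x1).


A unit clause contains exactly one literal.
Unit clauses found: (x4), (x1).
Count = 2.

2


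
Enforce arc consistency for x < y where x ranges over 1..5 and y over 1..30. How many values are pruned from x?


For the constraint x < y, x needs a supporting value in y's domain.
x can be at most 29 (one less than y's maximum).
Valid x values from domain: 5 out of 5.
Pruned = 5 - 5 = 0.

0


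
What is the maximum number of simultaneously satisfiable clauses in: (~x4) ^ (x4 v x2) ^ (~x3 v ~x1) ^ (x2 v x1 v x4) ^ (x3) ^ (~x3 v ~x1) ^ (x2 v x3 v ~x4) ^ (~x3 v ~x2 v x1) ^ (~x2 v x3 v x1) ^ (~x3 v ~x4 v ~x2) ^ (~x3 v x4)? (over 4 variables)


Enumerate all 16 truth assignments.
For each, count how many of the 11 clauses are satisfied.
The formula is not fully satisfiable, so the maximum is below 11.
Maximum simultaneously satisfiable clauses = 10.

10


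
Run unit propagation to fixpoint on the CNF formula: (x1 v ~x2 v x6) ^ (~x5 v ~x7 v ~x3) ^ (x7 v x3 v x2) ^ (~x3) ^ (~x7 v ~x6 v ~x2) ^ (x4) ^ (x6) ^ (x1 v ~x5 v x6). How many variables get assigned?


Unit propagation repeatedly assigns the literal in any unit clause, then simplifies.
Assignments in order: x3 = F, x4 = T, x6 = T.
No further unit clauses remain.
Total variables assigned = 3.

3


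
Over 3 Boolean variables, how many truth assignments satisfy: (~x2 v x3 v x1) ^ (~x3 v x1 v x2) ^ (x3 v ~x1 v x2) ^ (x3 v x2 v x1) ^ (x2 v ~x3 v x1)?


Enumerate all 8 truth assignments over 3 variables.
Test each against every clause.
Satisfying assignments found: 4.

4


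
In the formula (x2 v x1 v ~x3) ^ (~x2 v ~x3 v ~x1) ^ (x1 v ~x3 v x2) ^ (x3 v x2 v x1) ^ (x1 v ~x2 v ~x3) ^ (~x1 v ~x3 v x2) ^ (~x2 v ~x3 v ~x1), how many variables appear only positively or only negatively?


A pure literal appears in only one polarity across all clauses.
No pure literals found.
Count = 0.

0


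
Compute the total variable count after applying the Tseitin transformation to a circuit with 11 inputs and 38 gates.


The Tseitin transformation introduces one auxiliary variable per gate.
Total variables = inputs + gates = 11 + 38 = 49.

49


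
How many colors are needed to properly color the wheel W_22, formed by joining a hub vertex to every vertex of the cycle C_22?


W_22 consists of the cycle C_22 together with a hub vertex adjacent to every cycle vertex.
The cycle C_22 needs 2 colors (even cycle -> 2).
The hub is adjacent to every cycle vertex, so it must receive a new color distinct from all of them.
Chromatic number = 2 + 1 = 3.

3


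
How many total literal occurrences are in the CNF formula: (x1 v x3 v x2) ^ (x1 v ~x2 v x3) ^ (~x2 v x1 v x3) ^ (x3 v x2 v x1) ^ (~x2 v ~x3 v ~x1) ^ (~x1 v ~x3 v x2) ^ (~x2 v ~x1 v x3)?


Clause lengths: 3, 3, 3, 3, 3, 3, 3.
Sum = 3 + 3 + 3 + 3 + 3 + 3 + 3 = 21.

21


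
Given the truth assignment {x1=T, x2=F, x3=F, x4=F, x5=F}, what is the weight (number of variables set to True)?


The weight is the number of variables assigned True.
True variables: x1.
Weight = 1.

1


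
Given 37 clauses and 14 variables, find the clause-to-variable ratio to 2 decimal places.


Clause-to-variable ratio = clauses / variables.
37 / 14 = 2.64.

2.64


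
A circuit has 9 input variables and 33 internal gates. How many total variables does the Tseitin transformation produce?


The Tseitin transformation introduces one auxiliary variable per gate.
Total variables = inputs + gates = 9 + 33 = 42.

42


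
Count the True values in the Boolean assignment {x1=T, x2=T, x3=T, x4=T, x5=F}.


The weight is the number of variables assigned True.
True variables: x1, x2, x3, x4.
Weight = 4.

4


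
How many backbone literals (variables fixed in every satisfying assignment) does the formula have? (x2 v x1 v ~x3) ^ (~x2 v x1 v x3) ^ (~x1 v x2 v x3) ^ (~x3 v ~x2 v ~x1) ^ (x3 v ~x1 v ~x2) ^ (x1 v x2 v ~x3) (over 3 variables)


Find all satisfying assignments: 3 model(s).
Check which variables have the same value in every model.
No variable is fixed across all models.
Backbone size = 0.

0


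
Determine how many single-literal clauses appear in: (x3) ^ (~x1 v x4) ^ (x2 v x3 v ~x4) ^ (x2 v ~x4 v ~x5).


A unit clause contains exactly one literal.
Unit clauses found: (x3).
Count = 1.

1


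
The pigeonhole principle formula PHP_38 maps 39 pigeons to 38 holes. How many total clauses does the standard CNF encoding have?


The PHP encoding has two parts:
1) At-least-one-hole clauses: 39 (one per pigeon, each with 38 literals).
2) At-most-one-pigeon-per-hole clauses: 38 holes * C(39,2) = 38 * 741 = 28158.
Total clauses = 39 + 28158 = 28197.

28197


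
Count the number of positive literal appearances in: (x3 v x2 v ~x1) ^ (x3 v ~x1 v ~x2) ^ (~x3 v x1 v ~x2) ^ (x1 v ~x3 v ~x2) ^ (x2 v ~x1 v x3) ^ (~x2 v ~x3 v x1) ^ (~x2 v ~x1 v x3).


Scan each clause for unnegated literals.
Clause 1: 2 positive; Clause 2: 1 positive; Clause 3: 1 positive; Clause 4: 1 positive; Clause 5: 2 positive; Clause 6: 1 positive; Clause 7: 1 positive.
Total positive literal occurrences = 9.

9


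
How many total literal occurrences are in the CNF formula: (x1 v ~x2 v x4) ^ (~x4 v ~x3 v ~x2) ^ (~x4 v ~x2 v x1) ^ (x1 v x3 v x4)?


Clause lengths: 3, 3, 3, 3.
Sum = 3 + 3 + 3 + 3 = 12.

12


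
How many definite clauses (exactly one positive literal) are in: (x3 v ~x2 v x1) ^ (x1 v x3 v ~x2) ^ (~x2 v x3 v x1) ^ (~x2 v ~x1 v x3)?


A definite clause has exactly one positive literal.
Clause 1: 2 positive -> not definite
Clause 2: 2 positive -> not definite
Clause 3: 2 positive -> not definite
Clause 4: 1 positive -> definite
Definite clause count = 1.

1


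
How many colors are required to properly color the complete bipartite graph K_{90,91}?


K_{90,91} is bipartite by definition: the two parts are independent sets, with every edge crossing between them.
Color all vertices in one part with color 1 and all vertices in the other part with color 2.
Since the graph has at least one edge, one color does not suffice.
Chromatic number = 2.

2


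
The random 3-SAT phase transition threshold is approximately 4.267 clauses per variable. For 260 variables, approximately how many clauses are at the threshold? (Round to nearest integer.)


The 3-SAT phase transition occurs at approximately 4.267 clauses per variable.
m = 4.267 * 260 = 1109.42.
Rounded to nearest integer: 1109.

1109


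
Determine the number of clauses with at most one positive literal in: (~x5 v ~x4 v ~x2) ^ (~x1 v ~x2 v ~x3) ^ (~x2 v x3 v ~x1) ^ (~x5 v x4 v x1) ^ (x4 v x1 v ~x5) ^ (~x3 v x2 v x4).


A Horn clause has at most one positive literal.
Clause 1: 0 positive lit(s) -> Horn
Clause 2: 0 positive lit(s) -> Horn
Clause 3: 1 positive lit(s) -> Horn
Clause 4: 2 positive lit(s) -> not Horn
Clause 5: 2 positive lit(s) -> not Horn
Clause 6: 2 positive lit(s) -> not Horn
Total Horn clauses = 3.

3


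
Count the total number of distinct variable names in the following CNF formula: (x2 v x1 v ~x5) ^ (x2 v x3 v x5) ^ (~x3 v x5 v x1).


Identify each distinct variable in the formula.
Variables found: x1, x2, x3, x5.
Total distinct variables = 4.

4
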